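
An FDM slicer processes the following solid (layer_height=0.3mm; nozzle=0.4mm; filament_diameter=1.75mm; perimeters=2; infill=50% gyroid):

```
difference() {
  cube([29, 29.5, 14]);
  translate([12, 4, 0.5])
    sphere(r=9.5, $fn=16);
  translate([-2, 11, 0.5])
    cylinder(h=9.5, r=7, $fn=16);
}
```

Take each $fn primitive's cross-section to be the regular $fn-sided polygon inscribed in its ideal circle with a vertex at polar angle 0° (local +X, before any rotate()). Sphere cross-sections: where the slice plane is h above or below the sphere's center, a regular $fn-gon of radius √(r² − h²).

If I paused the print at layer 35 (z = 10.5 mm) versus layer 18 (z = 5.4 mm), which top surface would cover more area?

Layer 35 (z = 10.5): the 29×29.5 cube contributes its full rectangle (area 855.50 mm²); the sphere at (12, 4) is absent (|z−center|=10.000 > r=9.5); the cylinder at (-2, 11) does not reach this height (z outside [0.5, 10]); After the difference (first − rest): none of the subtracted shapes is present at this height, so the 29×29.5 cube is unchanged — area = 855.50 mm². So its area = 855.50 mm². Layer 18 (z = 5.4): the 29×29.5 cube contributes its full rectangle (area 855.50 mm²); the r=9.5 sphere at (12, 4) slices to a regular 16-gon of circumradius 8.139 (√(r²−h²) with h=4.9 from center) (area = (16/2)·8.139²·sin(360°/16) = 202.79 mm²); the r=7 cylinder at (-2, 11) contributes a regular 16-gon of circumradius 7 (area = (16/2)·7.000²·sin(360°/16) = 150.01 mm²); Taking the first minus the rest: starting from the 29×29.5 cube (855.50 mm²), the r=9.5 sphere at (12, 4) partially overlaps it — only the 162.96 mm² overlap (of its 202.79 mm²) is removed, clipping the outline; the r=7 cylinder at (-2, 11) partially overlaps it — only the 47.80 mm² overlap (of its 150.01 mm²) is removed, clipping the outline — area = 644.74 mm². So its area = 644.74 mm². Layer 35 is larger (855.50 vs 644.74 mm²).

layer 35 (z = 10.5 mm)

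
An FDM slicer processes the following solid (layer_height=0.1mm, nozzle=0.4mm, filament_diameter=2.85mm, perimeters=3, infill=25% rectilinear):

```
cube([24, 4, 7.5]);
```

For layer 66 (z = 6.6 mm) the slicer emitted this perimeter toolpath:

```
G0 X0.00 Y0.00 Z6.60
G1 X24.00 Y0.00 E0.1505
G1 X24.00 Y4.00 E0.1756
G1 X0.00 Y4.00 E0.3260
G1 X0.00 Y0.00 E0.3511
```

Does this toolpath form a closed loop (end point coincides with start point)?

yes

Start point (G0): (0.00, 0.00). End point (last G1): the path returns to the start — closed.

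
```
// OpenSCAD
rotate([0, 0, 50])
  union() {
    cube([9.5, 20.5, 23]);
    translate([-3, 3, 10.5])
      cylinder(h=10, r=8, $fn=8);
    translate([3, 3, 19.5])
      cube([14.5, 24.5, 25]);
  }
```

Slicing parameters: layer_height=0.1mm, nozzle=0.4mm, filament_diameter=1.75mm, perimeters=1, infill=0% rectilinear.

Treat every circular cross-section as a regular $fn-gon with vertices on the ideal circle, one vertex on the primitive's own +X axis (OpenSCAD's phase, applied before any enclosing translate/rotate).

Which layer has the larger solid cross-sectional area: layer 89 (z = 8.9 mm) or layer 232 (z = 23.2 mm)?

Layer 89 (z = 8.9): the cube (footprint 9.5×20.5) is included at this height (area 194.75 mm²); the cylinder at (-3, 3) is absent (z outside [10.5, 20.5]); the cube at (3, 3) does not reach this height (z outside [19.5, 44.5]); Taking the union: only the 9.5×20.5 cube is present, so the union is just that shape — area = 194.75 mm²; (whole slice rotated 50° about Z — lengths, areas and connectivity unchanged). So its area = 194.75 mm². Layer 232 (z = 23.2): the cube is not intersected at this z (z outside [0, 23]); the cylinder at (-3, 3) is not intersected at this z (z outside [10.5, 20.5]); the 14.5×24.5 cube at (3, 3) contributes its full rectangle (area 355.25 mm²); Merging all regions: only the 14.5×24.5 cube at (3, 3) is present, so the union is just that shape — area = 355.25 mm²; (whole slice rotated 50° about Z — lengths, areas and connectivity unchanged). So its area = 355.25 mm². Layer 232 is larger (355.25 vs 194.75 mm²).

layer 232 (z = 23.2 mm)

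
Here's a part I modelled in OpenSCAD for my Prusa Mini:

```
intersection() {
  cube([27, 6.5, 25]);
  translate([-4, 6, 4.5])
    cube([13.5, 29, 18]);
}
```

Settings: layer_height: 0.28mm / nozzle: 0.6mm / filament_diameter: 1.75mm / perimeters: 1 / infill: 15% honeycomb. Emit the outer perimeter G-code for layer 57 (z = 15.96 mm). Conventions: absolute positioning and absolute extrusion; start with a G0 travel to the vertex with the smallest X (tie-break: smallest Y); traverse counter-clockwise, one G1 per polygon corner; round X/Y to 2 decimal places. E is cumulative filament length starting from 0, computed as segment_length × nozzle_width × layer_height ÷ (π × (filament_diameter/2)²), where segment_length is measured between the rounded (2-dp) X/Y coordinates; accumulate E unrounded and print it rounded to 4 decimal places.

At z = 15.96 mm: the cube is present — its section is the full 27×6.5 rectangle; the cube at (-4, 6) (footprint 13.5×29) is included at this height; Taking the intersection: the 13.5×29 cube at (-4, 6) partially overlaps the 27×6.5 cube; clipping to the common part keeps 4.75 mm² — 1 connected region. The outline is a single polygon with 4 vertices. Extrusion per mm of travel: 0.6 × 0.28 / (π × 0.875²) = 0.069846. Accumulating E over each segment gives final E = 1.3969.

G0 X0.00 Y6.00 Z15.96
G1 X9.50 Y6.00 E0.6635
G1 X9.50 Y6.50 E0.6985
G1 X0.00 Y6.50 E1.3620
G1 X0.00 Y6.00 E1.3969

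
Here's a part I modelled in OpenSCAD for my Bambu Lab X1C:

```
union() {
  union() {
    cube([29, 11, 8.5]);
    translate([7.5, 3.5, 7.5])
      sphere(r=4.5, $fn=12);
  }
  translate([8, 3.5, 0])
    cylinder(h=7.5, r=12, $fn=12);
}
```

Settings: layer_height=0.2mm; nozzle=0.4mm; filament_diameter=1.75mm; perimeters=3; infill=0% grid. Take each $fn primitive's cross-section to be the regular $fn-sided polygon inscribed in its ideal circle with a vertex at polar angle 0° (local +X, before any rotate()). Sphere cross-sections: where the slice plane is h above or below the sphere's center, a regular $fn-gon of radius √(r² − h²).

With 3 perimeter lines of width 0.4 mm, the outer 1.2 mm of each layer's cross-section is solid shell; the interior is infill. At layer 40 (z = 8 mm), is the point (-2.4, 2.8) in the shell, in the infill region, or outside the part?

outside

At z = 8 mm: the 29×11 cube contributes its full rectangle; the sphere at (7.5, 3.5): section is a regular 12-gon, circumradius = √(r²−h²) = √(4.5²−0.5²) = 4.472; Combining (union): the regions partially overlap (shared area 56.85 mm²), so overlapping operands fuse into one piece — 1 connected region; the cylinder at (8, 3.5) is not intersected at this z (z outside [0, 7.5]); Combining (union): only the result so far is present, so the union is just that shape — 1 connected region. Overall, the cross-section is a single solid region. The nearest boundary edge runs (0.00, 0.00)→(0.00, 11.00); distance from the point to it = 2.40 mm. The point is not inside any of the regions above, so it lies outside the cross-section (2.40 mm from the nearest boundary).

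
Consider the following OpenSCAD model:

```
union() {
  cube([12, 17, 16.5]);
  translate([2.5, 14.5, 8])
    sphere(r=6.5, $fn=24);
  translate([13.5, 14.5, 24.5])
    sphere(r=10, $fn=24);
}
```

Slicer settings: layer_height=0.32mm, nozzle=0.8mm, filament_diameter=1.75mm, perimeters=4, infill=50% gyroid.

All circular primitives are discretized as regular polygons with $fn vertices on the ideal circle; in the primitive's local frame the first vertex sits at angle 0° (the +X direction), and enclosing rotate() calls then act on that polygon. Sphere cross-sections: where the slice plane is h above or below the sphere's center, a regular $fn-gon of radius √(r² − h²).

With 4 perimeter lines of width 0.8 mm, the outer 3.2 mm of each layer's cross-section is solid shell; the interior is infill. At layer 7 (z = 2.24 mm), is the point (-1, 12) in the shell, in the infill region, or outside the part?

outside

At z = 2.24 mm: the cube (footprint 12×17) is included at this height; the r=6.5 sphere at (2.5, 14.5) slices to a regular 24-gon of circumradius 3.012 (√(r²−h²) with h=5.76 from center); the sphere at (13.5, 14.5) is absent (|z−center|=22.260 > r=10); Taking the union: the regions partially overlap (shared area 25.96 mm²), so overlapping operands fuse into one piece — 1 connected region. Overall, the cross-section is a single solid region. The nearest boundary edge runs (0.00, 0.00)→(0.00, 12.85); distance from the point to it = 1.00 mm. The point is not inside any of the regions above, so it lies outside the cross-section (1.00 mm from the nearest boundary).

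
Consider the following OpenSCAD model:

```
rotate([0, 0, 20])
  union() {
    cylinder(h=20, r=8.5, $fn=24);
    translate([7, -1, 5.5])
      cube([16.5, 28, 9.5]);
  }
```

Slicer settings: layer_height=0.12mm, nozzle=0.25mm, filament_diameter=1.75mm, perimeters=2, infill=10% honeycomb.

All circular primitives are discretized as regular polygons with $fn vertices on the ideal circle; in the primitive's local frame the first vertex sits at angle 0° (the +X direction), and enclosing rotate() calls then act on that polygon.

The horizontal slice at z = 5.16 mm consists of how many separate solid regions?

At z = 5.16 mm: the r=8.5 cylinder gives a regular 24-gon of circumradius 8.5 (constant along its height); the cube at (7, -1) is not intersected at this z (z outside [5.5, 15]); Taking the union: only the r=8.5 cylinder is present, so the union is just that shape — 1 connected region; (rotated 20° about Z; rotation is an isometry so areas/perimeters/island counts are preserved). The result has 1 disconnected region.

1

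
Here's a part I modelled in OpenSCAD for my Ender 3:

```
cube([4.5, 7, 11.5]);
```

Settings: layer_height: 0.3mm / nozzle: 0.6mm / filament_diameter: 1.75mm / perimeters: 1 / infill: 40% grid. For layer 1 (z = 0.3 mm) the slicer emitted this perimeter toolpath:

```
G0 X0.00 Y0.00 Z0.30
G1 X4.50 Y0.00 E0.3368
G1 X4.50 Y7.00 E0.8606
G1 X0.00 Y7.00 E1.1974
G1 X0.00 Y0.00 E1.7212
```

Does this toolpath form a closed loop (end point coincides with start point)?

yes

Start point (G0): (0.00, 0.00). End point (last G1): the path returns to the start — closed.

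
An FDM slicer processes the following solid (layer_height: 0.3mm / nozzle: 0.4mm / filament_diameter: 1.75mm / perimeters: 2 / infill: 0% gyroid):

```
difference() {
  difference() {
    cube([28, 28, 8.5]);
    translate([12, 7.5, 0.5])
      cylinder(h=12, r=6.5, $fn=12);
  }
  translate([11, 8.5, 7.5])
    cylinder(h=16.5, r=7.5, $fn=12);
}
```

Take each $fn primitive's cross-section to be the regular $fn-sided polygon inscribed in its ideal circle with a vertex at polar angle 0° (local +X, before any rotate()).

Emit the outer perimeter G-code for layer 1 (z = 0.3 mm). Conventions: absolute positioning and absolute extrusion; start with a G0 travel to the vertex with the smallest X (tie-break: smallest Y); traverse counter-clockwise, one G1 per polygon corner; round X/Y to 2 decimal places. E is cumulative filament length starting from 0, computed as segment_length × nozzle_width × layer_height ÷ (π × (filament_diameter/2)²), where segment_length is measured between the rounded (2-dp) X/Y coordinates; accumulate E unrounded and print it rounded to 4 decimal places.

G0 X0.00 Y0.00 Z0.30
G1 X28.00 Y0.00 E1.3969
G1 X28.00 Y28.00 E2.7939
G1 X0.00 Y28.00 E4.1908
G1 X0.00 Y0.00 E5.5877

At z = 0.3 mm: the cube (footprint 28×28) is included at this height; the cylinder at (12, 7.5) is not intersected at this z (z outside [0.5, 12.5]); After the difference (first − rest): none of the subtracted shapes is present at this height, so the 28×28 cube is unchanged — 1 connected region; the cylinder at (11, 8.5) is not intersected at this z (z outside [7.5, 24]); Subtracting the remaining from the first: none of the subtracted shapes is present at this height, so the result so far is unchanged — 1 connected region. The outline is a single polygon with 4 vertices. Extrusion per mm of travel: 0.4 × 0.3 / (π × 0.875²) = 0.049890. Accumulating E over each segment gives final E = 5.5877.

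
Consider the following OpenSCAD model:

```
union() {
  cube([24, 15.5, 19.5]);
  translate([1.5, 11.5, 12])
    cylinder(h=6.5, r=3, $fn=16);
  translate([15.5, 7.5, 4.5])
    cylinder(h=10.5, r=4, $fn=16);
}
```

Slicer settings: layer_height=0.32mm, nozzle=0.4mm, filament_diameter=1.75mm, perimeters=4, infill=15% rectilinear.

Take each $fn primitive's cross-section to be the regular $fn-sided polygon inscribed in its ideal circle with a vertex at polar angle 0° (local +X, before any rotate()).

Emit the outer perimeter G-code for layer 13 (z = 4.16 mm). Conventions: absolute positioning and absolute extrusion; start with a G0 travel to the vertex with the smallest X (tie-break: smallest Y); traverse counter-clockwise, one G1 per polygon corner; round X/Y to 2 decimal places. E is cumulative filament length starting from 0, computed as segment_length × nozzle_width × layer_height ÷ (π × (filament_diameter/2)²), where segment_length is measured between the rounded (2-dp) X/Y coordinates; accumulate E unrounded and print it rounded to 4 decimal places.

At z = 4.16 mm: the cube is present — its section is the full 24×15.5 rectangle; the cylinder at (1.5, 11.5) is absent (z outside [12, 18.5]); the cylinder at (15.5, 7.5) is not intersected at this z (z outside [4.5, 15]); Taking the union: only the 24×15.5 cube is present, so the union is just that shape — 1 connected region. The outline is a single polygon with 4 vertices. Extrusion per mm of travel: 0.4 × 0.32 / (π × 0.875²) = 0.053216. Accumulating E over each segment gives final E = 4.2041.

G0 X0.00 Y0.00 Z4.16
G1 X24.00 Y0.00 E1.2772
G1 X24.00 Y15.50 E2.1020
G1 X0.00 Y15.50 E3.3792
G1 X0.00 Y0.00 E4.2041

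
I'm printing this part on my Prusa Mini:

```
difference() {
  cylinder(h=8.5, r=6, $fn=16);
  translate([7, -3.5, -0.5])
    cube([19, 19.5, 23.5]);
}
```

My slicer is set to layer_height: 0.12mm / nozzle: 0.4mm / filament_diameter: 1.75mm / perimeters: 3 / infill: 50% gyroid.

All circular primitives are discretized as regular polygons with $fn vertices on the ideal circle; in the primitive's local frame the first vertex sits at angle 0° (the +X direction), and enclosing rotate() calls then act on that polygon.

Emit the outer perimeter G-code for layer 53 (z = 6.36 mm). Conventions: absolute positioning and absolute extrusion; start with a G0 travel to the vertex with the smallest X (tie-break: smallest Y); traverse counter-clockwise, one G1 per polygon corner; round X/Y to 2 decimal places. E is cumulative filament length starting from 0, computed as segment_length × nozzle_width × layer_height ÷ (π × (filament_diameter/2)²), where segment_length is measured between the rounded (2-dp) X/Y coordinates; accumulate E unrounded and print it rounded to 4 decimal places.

At z = 6.36 mm: the r=6 cylinder contributes a regular 16-gon of circumradius 6; the cube at (7, -3.5) (footprint 19×19.5) is included at this height; Subtracting the remaining from the first: starting from the r=6 cylinder, the 19×19.5 cube at (7, -3.5) misses the remaining region (no effect) — 1 connected region. The outline is a single polygon with 16 vertices. Extrusion per mm of travel: 0.4 × 0.12 / (π × 0.875²) = 0.019956. Accumulating E over each segment gives final E = 0.7473.

G0 X-6.00 Y0.00 Z6.36
G1 X-5.54 Y-2.30 E0.0468
G1 X-4.24 Y-4.24 E0.0934
G1 X-2.30 Y-5.54 E0.1400
G1 X0.00 Y-6.00 E0.1868
G1 X2.30 Y-5.54 E0.2336
G1 X4.24 Y-4.24 E0.2802
G1 X5.54 Y-2.30 E0.3268
G1 X6.00 Y0.00 E0.3736
G1 X5.54 Y2.30 E0.4205
G1 X4.24 Y4.24 E0.4671
G1 X2.30 Y5.54 E0.5137
G1 X0.00 Y6.00 E0.5605
G1 X-2.30 Y5.54 E0.6073
G1 X-4.24 Y4.24 E0.6539
G1 X-5.54 Y2.30 E0.7005
G1 X-6.00 Y0.00 E0.7473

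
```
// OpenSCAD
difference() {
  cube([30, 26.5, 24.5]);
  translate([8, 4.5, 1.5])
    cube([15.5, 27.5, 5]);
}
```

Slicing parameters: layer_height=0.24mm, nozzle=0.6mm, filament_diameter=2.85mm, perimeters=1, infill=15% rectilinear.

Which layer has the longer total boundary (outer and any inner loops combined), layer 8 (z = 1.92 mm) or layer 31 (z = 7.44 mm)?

Layer 8 (z = 1.92): the 30×26.5 cube contributes its full rectangle (perimeter 113.00 mm); the cube at (8, 4.5) is present — its section is the full 15.5×27.5 rectangle (perimeter 86.00 mm); After the difference (first − rest): starting from the 30×26.5 cube, the 15.5×27.5 cube at (8, 4.5) partially overlaps it — only the 341.00 mm² overlap (of its 426.25 mm²) is removed, clipping the outline — boundary = 157.00 mm. So its perimeter = 157.00 mm. Layer 31 (z = 7.44): the 30×26.5 cube contributes its full rectangle (perimeter 113.00 mm); the cube at (8, 4.5) does not reach this height (z outside [1.5, 6.5]); After the difference (first − rest): none of the subtracted shapes is present at this height, so the 30×26.5 cube is unchanged — boundary = 113.00 mm. So its perimeter = 113.00 mm. Layer 8 is larger (157.00 vs 113.00 mm).

layer 8 (z = 1.92 mm)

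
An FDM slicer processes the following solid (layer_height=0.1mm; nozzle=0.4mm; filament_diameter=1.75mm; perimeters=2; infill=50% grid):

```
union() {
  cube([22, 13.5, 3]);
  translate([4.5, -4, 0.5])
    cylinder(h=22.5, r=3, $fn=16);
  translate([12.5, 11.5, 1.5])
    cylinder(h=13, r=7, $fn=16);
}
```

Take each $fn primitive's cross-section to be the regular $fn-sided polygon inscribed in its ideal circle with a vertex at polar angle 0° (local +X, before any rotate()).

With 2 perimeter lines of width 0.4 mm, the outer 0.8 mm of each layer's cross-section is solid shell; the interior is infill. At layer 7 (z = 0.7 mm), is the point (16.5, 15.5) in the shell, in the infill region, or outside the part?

At z = 0.7 mm: the 22×13.5 cube contributes its full rectangle; the cylinder at (4.5, -4): section is a regular 16-gon, circumradius r=3; the cylinder at (12.5, 11.5) is absent (z outside [1.5, 14.5]); Combining (union): the 2 present regions are separate (no shared area or edge), so areas and boundary lengths simply add and each stays a separate island — 2 connected regions. Overall, the cross-section has 2 separate islands. The nearest boundary edge runs (0.00, 13.50)→(22.00, 13.50); distance from the point to it = 2.00 mm. The point is not inside any of the regions above, so it lies outside the cross-section (2.00 mm from the nearest boundary).

outside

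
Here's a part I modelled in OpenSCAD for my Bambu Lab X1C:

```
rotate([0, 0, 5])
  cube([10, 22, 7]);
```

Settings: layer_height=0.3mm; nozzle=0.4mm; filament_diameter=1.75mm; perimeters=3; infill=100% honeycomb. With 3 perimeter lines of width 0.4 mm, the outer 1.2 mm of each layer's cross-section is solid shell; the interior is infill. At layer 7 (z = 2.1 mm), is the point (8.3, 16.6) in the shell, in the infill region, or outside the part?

At z = 2.1 mm: the cube is present — its section is the full 10×22 rectangle; (whole slice rotated 5° about Z — lengths, areas and connectivity unchanged). Overall, the cross-section is a single solid region. Undo the 5° rotation: the query point maps to (9.715, 15.813) in the un-rotated model frame. The nearest boundary edge runs (10.00, 0.00)→(10.00, 22.00); distance from the point to it = 0.28 mm. The point is inside the cross-section, 0.28 mm from the nearest boundary — within the 1.2 mm shell band (3 × 0.4).

shell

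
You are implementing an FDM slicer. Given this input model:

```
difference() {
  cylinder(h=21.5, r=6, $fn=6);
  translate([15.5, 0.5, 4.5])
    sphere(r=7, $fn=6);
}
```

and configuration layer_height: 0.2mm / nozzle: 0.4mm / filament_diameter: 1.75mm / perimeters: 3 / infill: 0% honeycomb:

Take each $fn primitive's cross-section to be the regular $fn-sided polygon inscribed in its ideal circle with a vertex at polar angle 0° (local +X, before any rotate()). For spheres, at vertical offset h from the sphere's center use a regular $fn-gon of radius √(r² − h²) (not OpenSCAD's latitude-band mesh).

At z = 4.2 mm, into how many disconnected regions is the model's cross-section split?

At z = 4.2 mm: the r=6 cylinder contributes a regular 6-gon of circumradius 6; the r=7 sphere at (15.5, 0.5) contributes a regular 6-gon of circumradius √(7²−0.3²) = 6.994; Subtracting the remaining from the first: starting from the r=6 cylinder, the r=7 sphere at (15.5, 0.5) misses the remaining region (no effect) — 1 connected region. The result has 1 disconnected region.

1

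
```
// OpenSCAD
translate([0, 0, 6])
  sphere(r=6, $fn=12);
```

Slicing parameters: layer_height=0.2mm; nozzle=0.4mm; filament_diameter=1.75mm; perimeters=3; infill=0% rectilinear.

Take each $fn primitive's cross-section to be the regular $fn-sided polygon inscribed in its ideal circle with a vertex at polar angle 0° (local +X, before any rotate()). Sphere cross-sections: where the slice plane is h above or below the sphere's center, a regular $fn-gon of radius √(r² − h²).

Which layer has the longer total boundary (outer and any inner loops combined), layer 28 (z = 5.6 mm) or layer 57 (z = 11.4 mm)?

Layer 28 (z = 5.6): the sphere: section is a regular 12-gon, circumradius = √(r²−h²) = √(6²−0.4²) = 5.987 (perimeter = 2·12·5.987·sin(180°/12) = 37.19 mm). So its perimeter = 37.19 mm. Layer 57 (z = 11.4): the r=6 sphere contributes a regular 12-gon of circumradius √(6²−5.4²) = 2.615 (perimeter = 2·12·2.615·sin(180°/12) = 16.25 mm). So its perimeter = 16.25 mm. Layer 28 is larger (37.19 vs 16.25 mm).

layer 28 (z = 5.6 mm)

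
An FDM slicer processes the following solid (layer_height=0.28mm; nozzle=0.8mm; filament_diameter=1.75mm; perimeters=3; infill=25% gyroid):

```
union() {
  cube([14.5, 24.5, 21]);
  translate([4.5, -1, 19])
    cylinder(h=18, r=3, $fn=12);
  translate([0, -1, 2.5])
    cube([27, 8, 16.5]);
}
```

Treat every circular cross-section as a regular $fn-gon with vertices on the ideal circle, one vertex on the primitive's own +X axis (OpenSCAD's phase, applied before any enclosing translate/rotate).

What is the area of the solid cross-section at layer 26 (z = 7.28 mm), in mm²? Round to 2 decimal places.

469.75 mm²

At z = 7.28 mm: the 14.5×24.5 cube contributes its full rectangle (area 355.25 mm²); the cylinder at (4.5, -1) is not intersected at this z (z outside [19, 37]); the cube at (0, -1) is present — its section is the full 27×8 rectangle (area 216.00 mm²); Merging all regions: the regions partially overlap — summed areas 571.25 mm² minus the doubly-counted overlap 101.50 mm² gives 469.75 mm² — area = 469.75 mm². Overall, the cross-section is a single solid region. Net area = 469.75 mm².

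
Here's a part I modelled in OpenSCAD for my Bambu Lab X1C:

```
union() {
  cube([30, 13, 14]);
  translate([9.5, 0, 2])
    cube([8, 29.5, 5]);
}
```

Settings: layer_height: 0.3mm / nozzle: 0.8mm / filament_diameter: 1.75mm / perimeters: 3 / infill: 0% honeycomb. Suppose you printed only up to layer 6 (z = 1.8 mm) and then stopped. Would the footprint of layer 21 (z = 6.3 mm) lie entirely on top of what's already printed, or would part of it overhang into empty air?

part overhangs

Compare the two slices. At z = 1.8: the cube (footprint 30×13) is included at this height (area 390.00 mm²); the cube at (9.5, 0) is not intersected at this z (z outside [2, 7]); Combining (union): only the 30×13 cube is present, so the union is just that shape — area = 390.00 mm². At z = 6.3: the cube is present — its section is the full 30×13 rectangle (area 390.00 mm²); the cube at (9.5, 0) (footprint 8×29.5) is included at this height (area 236.00 mm²); Taking the union: the regions partially overlap — summed areas 626.00 mm² minus the doubly-counted overlap 104.00 mm² gives 522.00 mm² — area = 522.00 mm². Checking containment: at z = 6.3 the cross-section extends beyond the z = 1.8 cross-section by about 132.00 mm².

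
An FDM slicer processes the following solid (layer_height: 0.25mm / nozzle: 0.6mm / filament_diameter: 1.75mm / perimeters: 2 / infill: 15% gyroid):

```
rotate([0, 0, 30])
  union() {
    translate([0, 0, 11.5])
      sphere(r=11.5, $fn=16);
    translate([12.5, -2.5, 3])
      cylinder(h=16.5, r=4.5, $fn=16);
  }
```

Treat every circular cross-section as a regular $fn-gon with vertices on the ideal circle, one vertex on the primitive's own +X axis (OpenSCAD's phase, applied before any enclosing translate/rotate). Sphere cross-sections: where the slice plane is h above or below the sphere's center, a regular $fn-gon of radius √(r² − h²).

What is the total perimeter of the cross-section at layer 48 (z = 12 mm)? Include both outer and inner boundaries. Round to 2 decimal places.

82.26 mm

At z = 12 mm: the sphere: section is a regular 16-gon, circumradius = √(r²−h²) = √(11.5²−0.5²) = 11.489 (perimeter = 2·16·11.489·sin(180°/16) = 71.73 mm); the r=4.5 cylinder at (12.5, -2.5) gives a regular 16-gon of circumradius 4.5 (constant along its height) (perimeter = 2·16·4.500·sin(180°/16) = 28.09 mm); Combining (union): the regions partially overlap (shared area 16.78 mm²), so the edge portions inside another operand are dropped and the merged outline is re-measured after clipping — boundary = 82.26 mm; (whole slice rotated 30° about Z — lengths, areas and connectivity unchanged). Overall, the cross-section is a single solid region. Total boundary length (outer) = 82.26 mm.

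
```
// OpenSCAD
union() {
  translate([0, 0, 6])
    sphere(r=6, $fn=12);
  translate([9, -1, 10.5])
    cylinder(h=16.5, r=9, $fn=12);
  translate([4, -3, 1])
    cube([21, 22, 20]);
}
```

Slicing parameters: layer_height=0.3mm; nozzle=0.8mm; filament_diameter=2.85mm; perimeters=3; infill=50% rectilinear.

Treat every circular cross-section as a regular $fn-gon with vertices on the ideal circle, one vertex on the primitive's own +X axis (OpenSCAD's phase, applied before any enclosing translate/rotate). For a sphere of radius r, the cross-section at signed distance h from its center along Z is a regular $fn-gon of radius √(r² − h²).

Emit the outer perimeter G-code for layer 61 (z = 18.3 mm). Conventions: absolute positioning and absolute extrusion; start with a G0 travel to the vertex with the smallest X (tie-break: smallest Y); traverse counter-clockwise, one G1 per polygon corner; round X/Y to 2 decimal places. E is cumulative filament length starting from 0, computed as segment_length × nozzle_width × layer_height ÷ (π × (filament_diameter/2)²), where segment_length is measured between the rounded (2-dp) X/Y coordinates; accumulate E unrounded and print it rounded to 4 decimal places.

G0 X0.00 Y-1.00 Z18.30
G1 X1.21 Y-5.50 E0.1753
G1 X4.50 Y-8.79 E0.3504
G1 X9.00 Y-10.00 E0.5257
G1 X13.50 Y-8.79 E0.7010
G1 X16.79 Y-5.50 E0.8760
G1 X17.46 Y-3.00 E0.9734
G1 X25.00 Y-3.00 E1.2570
G1 X25.00 Y19.00 E2.0847
G1 X4.00 Y19.00 E2.8748
G1 X4.00 Y6.29 E3.3529
G1 X1.21 Y3.50 E3.5014
G1 X0.00 Y-1.00 E3.6767

At z = 18.3 mm: the sphere is absent (|z−center|=12.300 > r=6); the r=9 cylinder at (9, -1) contributes a regular 12-gon of circumradius 9; the cube at (4, -3) (footprint 21×22) is included at this height; Combining (union): the regions partially overlap (shared area 129.77 mm²), so overlapping operands fuse into one piece — 1 connected region. The outline is a single polygon with 12 vertices. Extrusion per mm of travel: 0.8 × 0.3 / (π × 1.425²) = 0.037621. Accumulating E over each segment gives final E = 3.6767.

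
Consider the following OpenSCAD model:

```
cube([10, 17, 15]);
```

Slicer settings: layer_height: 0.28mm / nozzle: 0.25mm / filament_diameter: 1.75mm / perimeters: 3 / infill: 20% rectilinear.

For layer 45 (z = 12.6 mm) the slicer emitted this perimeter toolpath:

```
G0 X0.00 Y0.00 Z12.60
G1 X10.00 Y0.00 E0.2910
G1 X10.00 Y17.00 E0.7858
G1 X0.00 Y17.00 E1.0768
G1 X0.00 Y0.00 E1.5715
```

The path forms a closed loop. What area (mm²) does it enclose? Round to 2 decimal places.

170.00 mm²

Apply the shoelace formula to the sequence of (X, Y) vertices; enclosed area = 170.00 mm².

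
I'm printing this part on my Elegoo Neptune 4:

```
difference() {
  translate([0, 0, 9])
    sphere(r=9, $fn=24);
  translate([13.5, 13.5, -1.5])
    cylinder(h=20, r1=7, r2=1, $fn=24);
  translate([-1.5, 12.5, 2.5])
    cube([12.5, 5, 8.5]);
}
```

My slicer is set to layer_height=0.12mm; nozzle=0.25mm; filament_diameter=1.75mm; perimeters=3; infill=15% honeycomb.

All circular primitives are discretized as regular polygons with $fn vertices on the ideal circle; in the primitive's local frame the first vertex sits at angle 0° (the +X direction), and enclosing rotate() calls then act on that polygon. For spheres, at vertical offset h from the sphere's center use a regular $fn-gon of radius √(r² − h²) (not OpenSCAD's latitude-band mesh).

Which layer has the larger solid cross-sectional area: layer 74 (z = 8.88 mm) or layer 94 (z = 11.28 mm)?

layer 74 (z = 8.88 mm)

Layer 74 (z = 8.88): the sphere: section is a regular 24-gon, circumradius = √(r²−h²) = √(9²−0.12²) = 8.999 (area = (24/2)·8.999²·sin(360°/24) = 251.53 mm²); the cone at (13.5, 13.5) contributes a regular 24-gon of circumradius 3.886 (interpolated between r1=7 and r2=1 at t=0.519) (area = (24/2)·3.886²·sin(360°/24) = 46.90 mm²); the 12.5×5 cube at (-1.5, 12.5) contributes its full rectangle (area 62.50 mm²); After the difference (first − rest): starting from the r=9 sphere (251.53 mm²), the cone at (13.5, 13.5) misses the remaining region (no effect); the 12.5×5 cube at (-1.5, 12.5) misses the remaining region (no effect) — area = 251.53 mm². So its area = 251.53 mm². Layer 94 (z = 11.28): the r=9 sphere slices to a regular 24-gon of circumradius 8.706 (√(r²−h²) with h=2.28 from center) (area = (24/2)·8.706²·sin(360°/24) = 235.43 mm²); the cone at (13.5, 13.5): at t=0.639 of its height the radius interpolates to r₁+(r₂−r₁)t = 3.166, giving a regular 24-gon of that circumradius (area = (24/2)·3.166²·sin(360°/24) = 31.13 mm²); the cube at (-1.5, 12.5) is absent (z outside [2.5, 11]); After the difference (first − rest): starting from the r=9 sphere (235.43 mm²), the cone at (13.5, 13.5) misses the remaining region (no effect) — area = 235.43 mm². So its area = 235.43 mm². Layer 74 is larger (251.53 vs 235.43 mm²).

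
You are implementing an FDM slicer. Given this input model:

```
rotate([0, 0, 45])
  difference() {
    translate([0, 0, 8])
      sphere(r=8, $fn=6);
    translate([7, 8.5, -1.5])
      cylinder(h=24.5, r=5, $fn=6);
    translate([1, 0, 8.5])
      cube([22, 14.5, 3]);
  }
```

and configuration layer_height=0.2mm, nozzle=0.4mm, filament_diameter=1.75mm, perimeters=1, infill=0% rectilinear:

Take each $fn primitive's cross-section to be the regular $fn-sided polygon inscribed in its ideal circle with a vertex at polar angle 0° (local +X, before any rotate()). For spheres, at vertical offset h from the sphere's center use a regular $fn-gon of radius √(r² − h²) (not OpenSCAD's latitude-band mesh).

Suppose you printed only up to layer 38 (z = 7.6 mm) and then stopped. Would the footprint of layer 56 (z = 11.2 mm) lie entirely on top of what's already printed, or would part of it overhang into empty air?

entirely on top

Compare the two slices. At z = 7.6: the r=8 sphere contributes a regular 6-gon of circumradius √(8²−0.4²) = 7.990 (area = (6/2)·7.990²·sin(360°/6) = 165.86 mm²); the cylinder at (7, 8.5): section is a regular 6-gon, circumradius r=5 (area = (6/2)·5.000²·sin(360°/6) = 64.95 mm²); the cube at (1, 0) is not intersected at this z (z outside [8.5, 11.5]); Subtracting the remaining from the first: starting from the r=8 sphere (165.86 mm²), the r=5 cylinder at (7, 8.5) partially overlaps it — only the 2.98 mm² overlap (of its 64.95 mm²) is removed, clipping the outline — area = 162.88 mm²; (whole slice rotated 45° about Z — lengths, areas and connectivity unchanged). At z = 11.2: the r=8 sphere contributes a regular 6-gon of circumradius √(8²−3.2²) = 7.332 (area = (6/2)·7.332²·sin(360°/6) = 139.67 mm²); the r=5 cylinder at (7, 8.5) gives a regular 6-gon of circumradius 5 (constant along its height) (area = (6/2)·5.000²·sin(360°/6) = 64.95 mm²); the cube at (1, 0) (footprint 22×14.5) is included at this height (area 319.00 mm²); Taking the first minus the rest: starting from the r=8 sphere (139.67 mm²), the r=5 cylinder at (7, 8.5) partially overlaps it — only the 0.93 mm² overlap (of its 64.95 mm²) is removed, clipping the outline; the 22×14.5 cube at (1, 0) partially overlaps it — only the 27.64 mm² overlap (of its 319.00 mm²) is removed, clipping the outline — area = 111.10 mm²; (whole slice rotated 45° about Z — lengths, areas and connectivity unchanged). Checking containment: the cross-section at z = 11.2 is a subset of the cross-section at z = 7.6.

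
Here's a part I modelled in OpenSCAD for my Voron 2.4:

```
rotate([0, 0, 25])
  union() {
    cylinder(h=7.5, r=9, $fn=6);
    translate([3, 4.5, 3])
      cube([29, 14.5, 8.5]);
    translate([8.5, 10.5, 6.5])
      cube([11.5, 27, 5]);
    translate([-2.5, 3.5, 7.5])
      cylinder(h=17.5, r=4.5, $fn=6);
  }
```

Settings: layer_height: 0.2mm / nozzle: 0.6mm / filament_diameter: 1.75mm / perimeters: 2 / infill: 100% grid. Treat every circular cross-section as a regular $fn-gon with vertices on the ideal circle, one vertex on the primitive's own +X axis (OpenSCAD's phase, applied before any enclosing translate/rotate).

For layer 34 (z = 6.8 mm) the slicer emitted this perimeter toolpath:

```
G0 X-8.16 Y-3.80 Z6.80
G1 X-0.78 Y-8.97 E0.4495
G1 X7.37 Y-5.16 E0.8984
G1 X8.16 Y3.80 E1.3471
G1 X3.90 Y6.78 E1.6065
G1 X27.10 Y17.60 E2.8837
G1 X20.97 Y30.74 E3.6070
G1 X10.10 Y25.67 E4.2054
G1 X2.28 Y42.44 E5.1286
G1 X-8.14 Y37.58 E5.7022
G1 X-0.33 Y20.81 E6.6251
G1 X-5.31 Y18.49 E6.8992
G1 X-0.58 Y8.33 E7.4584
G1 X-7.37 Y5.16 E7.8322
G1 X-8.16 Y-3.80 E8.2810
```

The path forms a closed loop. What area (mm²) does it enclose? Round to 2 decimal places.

835.68 mm²

Apply the shoelace formula to the sequence of (X, Y) vertices; enclosed area = 835.68 mm².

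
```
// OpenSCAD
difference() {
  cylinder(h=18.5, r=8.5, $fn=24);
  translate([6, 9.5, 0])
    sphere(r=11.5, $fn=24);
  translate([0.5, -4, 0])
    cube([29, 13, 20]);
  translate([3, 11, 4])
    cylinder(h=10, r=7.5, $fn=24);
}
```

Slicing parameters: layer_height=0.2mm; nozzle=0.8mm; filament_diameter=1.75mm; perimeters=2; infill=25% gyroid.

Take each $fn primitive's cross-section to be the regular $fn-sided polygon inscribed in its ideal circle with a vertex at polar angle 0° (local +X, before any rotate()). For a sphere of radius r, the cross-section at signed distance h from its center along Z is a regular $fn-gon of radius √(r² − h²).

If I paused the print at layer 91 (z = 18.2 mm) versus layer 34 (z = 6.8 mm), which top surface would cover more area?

layer 91 (z = 18.2 mm)

Layer 91 (z = 18.2): the cylinder: section is a regular 24-gon, circumradius r=8.5 (area = (24/2)·8.500²·sin(360°/24) = 224.40 mm²); the sphere at (6, 9.5) does not reach this height (|z−center|=18.200 > r=11.5); the cube at (0.5, -4) is present — its section is the full 29×13 rectangle (area 377.00 mm²); the cylinder at (3, 11) does not reach this height (z outside [4, 14]); Subtracting the remaining from the first: starting from the r=8.5 cylinder (224.40 mm²), the 29×13 cube at (0.5, -4) partially overlaps it — only the 82.35 mm² overlap (of its 377.00 mm²) is removed, clipping the outline — area = 142.04 mm². So its area = 142.04 mm². Layer 34 (z = 6.8): the r=8.5 cylinder contributes a regular 24-gon of circumradius 8.5 (area = (24/2)·8.500²·sin(360°/24) = 224.40 mm²); the sphere at (6, 9.5): section is a regular 24-gon, circumradius = √(r²−h²) = √(11.5²−6.8²) = 9.274 (area = (24/2)·9.274²·sin(360°/24) = 267.13 mm²); the cube at (0.5, -4) (footprint 29×13) is included at this height (area 377.00 mm²); the r=7.5 cylinder at (3, 11) gives a regular 24-gon of circumradius 7.5 (constant along its height) (area = (24/2)·7.500²·sin(360°/24) = 174.70 mm²); After the difference (first − rest): starting from the r=8.5 cylinder (224.40 mm²), the r=11.5 sphere at (6, 9.5) partially overlaps it — only the 60.97 mm² overlap (of its 267.13 mm²) is removed, clipping the outline; the 29×13 cube at (0.5, -4) partially overlaps it — only the 36.17 mm² overlap (of its 377.00 mm²) is removed, clipping the outline; the r=7.5 cylinder at (3, 11) partially overlaps it — only the 0.60 mm² overlap (of its 174.70 mm²) is removed, clipping the outline — area = 126.65 mm². So its area = 126.65 mm². Layer 91 is larger (142.04 vs 126.65 mm²).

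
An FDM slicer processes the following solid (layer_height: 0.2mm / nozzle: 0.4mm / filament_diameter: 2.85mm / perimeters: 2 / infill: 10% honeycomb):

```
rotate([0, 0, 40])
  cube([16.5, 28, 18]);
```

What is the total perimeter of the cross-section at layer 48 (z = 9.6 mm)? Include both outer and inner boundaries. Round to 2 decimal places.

89.00 mm

At z = 9.6 mm: the 16.5×28 cube contributes its full rectangle (perimeter 89.00 mm); (whole slice rotated 40° about Z — lengths, areas and connectivity unchanged). Overall, the cross-section is a single solid region. Total boundary length (outer) = 89.00 mm.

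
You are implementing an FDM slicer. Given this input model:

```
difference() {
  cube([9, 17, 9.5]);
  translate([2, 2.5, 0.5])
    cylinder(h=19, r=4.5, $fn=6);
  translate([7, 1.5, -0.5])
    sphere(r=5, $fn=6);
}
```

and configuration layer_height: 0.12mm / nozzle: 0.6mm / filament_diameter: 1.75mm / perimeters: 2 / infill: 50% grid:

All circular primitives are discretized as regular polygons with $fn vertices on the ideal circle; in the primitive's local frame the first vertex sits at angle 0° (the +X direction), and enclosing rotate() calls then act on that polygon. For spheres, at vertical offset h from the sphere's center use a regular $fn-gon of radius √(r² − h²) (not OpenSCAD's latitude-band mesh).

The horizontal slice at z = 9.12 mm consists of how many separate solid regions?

1

At z = 9.12 mm: the cube is present — its section is the full 9×17 rectangle; the r=4.5 cylinder at (2, 2.5) contributes a regular 6-gon of circumradius 4.5; the sphere at (7, 1.5) is not intersected at this z (|z−center|=9.620 > r=5); Subtracting the remaining from the first: starting from the 9×17 cube, the r=4.5 cylinder at (2, 2.5) partially overlaps it — only the 35.39 mm² overlap (of its 52.61 mm²) is removed, clipping the outline — 1 connected region. The result has 1 disconnected region.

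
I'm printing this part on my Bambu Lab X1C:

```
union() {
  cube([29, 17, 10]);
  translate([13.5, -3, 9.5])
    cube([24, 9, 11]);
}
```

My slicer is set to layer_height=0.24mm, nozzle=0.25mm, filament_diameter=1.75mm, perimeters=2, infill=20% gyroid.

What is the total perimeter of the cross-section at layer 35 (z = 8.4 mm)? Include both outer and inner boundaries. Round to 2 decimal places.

92.00 mm

At z = 8.4 mm: the cube is present — its section is the full 29×17 rectangle (perimeter 92.00 mm); the cube at (13.5, -3) does not reach this height (z outside [9.5, 20.5]); Combining (union): only the 29×17 cube is present, so the union is just that shape — boundary = 92.00 mm. Overall, the cross-section is a single solid region. Total boundary length (outer) = 92.00 mm.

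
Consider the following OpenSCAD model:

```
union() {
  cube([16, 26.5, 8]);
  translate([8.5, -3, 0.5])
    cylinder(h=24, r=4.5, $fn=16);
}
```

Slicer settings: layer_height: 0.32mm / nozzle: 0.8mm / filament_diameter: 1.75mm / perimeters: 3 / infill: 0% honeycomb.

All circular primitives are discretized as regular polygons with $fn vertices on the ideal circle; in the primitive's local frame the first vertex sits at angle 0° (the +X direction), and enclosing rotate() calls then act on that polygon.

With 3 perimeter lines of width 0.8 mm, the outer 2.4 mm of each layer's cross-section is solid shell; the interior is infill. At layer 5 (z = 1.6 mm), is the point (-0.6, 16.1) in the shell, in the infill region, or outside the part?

outside

At z = 1.6 mm: the cube is present — its section is the full 16×26.5 rectangle; the r=4.5 cylinder at (8.5, -3) contributes a regular 16-gon of circumradius 4.5; Taking the union: the regions partially overlap (shared area 6.55 mm²), so overlapping operands fuse into one piece — 1 connected region. Overall, the cross-section is a single solid region. The nearest boundary edge runs (0.00, 0.00)→(0.00, 26.50); distance from the point to it = 0.60 mm. The point is not inside any of the regions above, so it lies outside the cross-section (0.60 mm from the nearest boundary).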